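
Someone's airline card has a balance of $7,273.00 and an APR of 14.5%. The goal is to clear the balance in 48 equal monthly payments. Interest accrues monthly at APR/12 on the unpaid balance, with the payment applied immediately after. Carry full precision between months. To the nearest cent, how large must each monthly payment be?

$200.57

Monthly rate r = 14.5%/12 = 1.20833% = 0.0120833.
Level-payment amortization: P = B₀·r / (1 − (1+r)^(−n)) = 7273.00·0.0120833 / (1 − 1.01208^(−48)).
Denominator 1 − (1+r)^(−48) = 0.438151932.
P = 87.8821 / 0.438151932 ≈ 200.57.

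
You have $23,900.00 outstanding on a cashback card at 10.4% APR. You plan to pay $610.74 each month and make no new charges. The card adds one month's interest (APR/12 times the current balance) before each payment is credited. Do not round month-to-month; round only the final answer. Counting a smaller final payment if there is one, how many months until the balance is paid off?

Monthly rate r = 10.4%/12 = 0.866667% = 0.00866667.
Recurrence: B ← B·(1+r) − $610.74.
Month 1: interest $207.13; balance after payment $23,496.39.
Month 2: interest $203.64; balance after payment $23,089.29.
Closed form: n = −ln(1 − rB₀/P)/ln(1+r) = −ln(0.66085)/ln(1.00867) ≈ 48.003, so the balance reaches zero during payment 49.

49 months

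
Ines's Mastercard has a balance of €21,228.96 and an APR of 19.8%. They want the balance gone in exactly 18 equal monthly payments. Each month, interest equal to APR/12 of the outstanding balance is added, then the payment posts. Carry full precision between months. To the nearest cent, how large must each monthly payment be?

€1,372.82

Monthly rate r = 19.8%/12 = 1.65% = 0.0165.
Level-payment amortization: P = B₀·r / (1 − (1+r)^(−n)) = 21228.96·0.0165 / (1 − 1.0165^(−18)).
Denominator 1 − (1+r)^(−18) = 0.255152942.
P = 350.278 / 0.255152942 ≈ 1372.82.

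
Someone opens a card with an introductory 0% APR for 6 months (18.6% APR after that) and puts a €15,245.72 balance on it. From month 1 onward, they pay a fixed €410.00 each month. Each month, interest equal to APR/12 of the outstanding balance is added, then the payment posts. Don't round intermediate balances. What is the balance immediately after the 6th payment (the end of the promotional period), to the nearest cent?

€12,785.72

Promo months 1–6 at r₀ = 0%/12 = 0; months 7+ at r₁ = 18.6%/12 = 0.0155.
After month 6 (no interest yet): B = €15,245.72 − 6·€410.00 = €12,785.72.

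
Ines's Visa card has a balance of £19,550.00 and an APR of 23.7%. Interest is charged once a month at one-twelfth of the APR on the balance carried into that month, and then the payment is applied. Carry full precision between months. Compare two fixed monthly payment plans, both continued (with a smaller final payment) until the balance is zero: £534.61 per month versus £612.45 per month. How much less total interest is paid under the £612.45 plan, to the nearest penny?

Monthly rate r = 23.7%/12 = 1.975% = 0.01975.
At £534.61/mo: n = ⌈−ln(1 − rB₀/P)/ln(1+r)⌉ = 66 payments (last £267.33); total interest = total paid − £19,550.00 = £15,466.98.
At £612.45/mo: 51 payments (last £550.60); total interest £11,623.10.
Interest saved = £15,466.98 − £11,623.10 = £3,843.88.

£3,843.88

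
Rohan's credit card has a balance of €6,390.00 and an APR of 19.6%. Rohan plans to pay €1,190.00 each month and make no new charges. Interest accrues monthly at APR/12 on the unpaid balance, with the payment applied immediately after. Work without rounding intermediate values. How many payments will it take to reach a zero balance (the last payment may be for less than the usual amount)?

6 months

Monthly rate r = 19.6%/12 = 1.63333% = 0.0163333.
Recurrence: B ← B·(1+r) − €1,190.00.
Month 1: interest €104.37; balance after payment €5,304.37.
Month 2: interest €86.64; balance after payment €4,201.01.
Month 3: interest €68.62; balance after payment €3,079.62.
Month 4: interest €50.30; balance after payment €1,939.93.
Month 5: interest €31.69; balance after payment €781.61.
Month 6: interest €12.77; balance after payment €0.00.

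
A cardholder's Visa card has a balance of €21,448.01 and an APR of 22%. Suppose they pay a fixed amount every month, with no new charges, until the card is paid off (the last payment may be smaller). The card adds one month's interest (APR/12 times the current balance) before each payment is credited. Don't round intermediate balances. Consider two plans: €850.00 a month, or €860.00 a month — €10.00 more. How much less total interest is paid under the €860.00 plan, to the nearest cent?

€128.99

Monthly rate r = 22%/12 = 1.83333% = 0.0183333.
At €850.00/mo: n = ⌈−ln(1 − rB₀/P)/ln(1+r)⌉ = 35 payments (last €157.05); total interest = total paid − €21,448.01 = €7,609.04.
At €860.00/mo: 34 payments (last €548.06); total interest €7,480.05.
Interest saved = €7,609.04 − €7,480.05 = €128.99.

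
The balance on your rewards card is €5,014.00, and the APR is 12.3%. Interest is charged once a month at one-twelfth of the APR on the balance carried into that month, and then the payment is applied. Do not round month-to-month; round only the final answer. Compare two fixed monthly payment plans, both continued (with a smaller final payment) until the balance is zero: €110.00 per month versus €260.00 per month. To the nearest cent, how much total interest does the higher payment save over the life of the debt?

€1,176.46

Monthly rate r = 12.3%/12 = 1.025% = 0.01025.
At €110.00/mo: n = ⌈−ln(1 − rB₀/P)/ln(1+r)⌉ = 62 payments (last €81.73); total interest = total paid − €5,014.00 = €1,777.73.
At €260.00/mo: 22 payments (last €155.27); total interest €601.27.
Interest saved = €1,777.73 − €601.27 = €1,176.46.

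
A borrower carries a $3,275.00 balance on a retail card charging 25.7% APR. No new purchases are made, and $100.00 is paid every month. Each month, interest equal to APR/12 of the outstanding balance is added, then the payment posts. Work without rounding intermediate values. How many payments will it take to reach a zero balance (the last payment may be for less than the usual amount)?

Monthly rate r = 25.7%/12 = 2.14167% = 0.0214167.
Recurrence: B ← B·(1+r) − $100.00.
Month 1: interest $70.14; balance after payment $3,245.14.
Month 2: interest $69.50; balance after payment $3,214.64.
Closed form: n = −ln(1 − rB₀/P)/ln(1+r) = −ln(0.2986)/ln(1.02142) ≈ 57.037, so the balance reaches zero during payment 58.

58 payments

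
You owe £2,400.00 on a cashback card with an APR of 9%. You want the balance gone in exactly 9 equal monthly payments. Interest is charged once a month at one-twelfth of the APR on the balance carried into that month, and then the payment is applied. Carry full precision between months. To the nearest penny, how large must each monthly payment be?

Monthly rate r = 9%/12 = 0.75% = 0.0075.
Level-payment amortization: P = B₀·r / (1 − (1+r)^(−n)) = 2400.00·0.0075 / (1 − 1.0075^(−9)).
Denominator 1 − (1+r)^(−9) = 0.0650368232.
P = 18 / 0.0650368232 ≈ 276.77.

£276.77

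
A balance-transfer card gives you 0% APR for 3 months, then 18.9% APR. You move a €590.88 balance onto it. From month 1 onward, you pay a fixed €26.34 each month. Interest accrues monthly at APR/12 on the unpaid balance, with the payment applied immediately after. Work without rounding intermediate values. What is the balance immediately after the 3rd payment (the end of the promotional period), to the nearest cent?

€511.86

Promo months 1–3 at r₀ = 0%/12 = 0; months 4+ at r₁ = 18.9%/12 = 0.01575.
After month 3 (no interest yet): B = €590.88 − 3·€26.34 = €511.86.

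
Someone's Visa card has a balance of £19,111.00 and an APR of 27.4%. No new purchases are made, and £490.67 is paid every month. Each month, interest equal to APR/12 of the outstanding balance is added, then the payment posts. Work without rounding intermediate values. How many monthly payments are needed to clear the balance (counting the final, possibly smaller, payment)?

Monthly rate r = 27.4%/12 = 2.28333% = 0.0228333.
Recurrence: B ← B·(1+r) − £490.67.
Month 1: interest £436.37; balance after payment £19,056.70.
Month 2: interest £435.13; balance after payment £19,001.16.
Closed form: n = −ln(1 − rB₀/P)/ln(1+r) = −ln(0.11067)/ln(1.02283) ≈ 97.500, so the balance reaches zero during payment 98.

98 months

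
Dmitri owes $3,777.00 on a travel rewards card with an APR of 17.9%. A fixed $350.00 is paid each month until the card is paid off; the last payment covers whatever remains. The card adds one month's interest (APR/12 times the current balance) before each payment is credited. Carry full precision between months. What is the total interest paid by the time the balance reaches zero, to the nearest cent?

Monthly rate r = 17.9%/12 = 1.49167% = 0.0149167.
Payoff takes n = ⌈−ln(1 − rB₀/P)/ln(1+r)⌉ = ⌈11.854⌉ = 12 payments; the last is $299.11.
Total paid = 11·$350.00 + $299.11 = $4,149.11.
Total interest = total paid − principal = $4,149.11 − $3,777.00 = $372.11.

$372.11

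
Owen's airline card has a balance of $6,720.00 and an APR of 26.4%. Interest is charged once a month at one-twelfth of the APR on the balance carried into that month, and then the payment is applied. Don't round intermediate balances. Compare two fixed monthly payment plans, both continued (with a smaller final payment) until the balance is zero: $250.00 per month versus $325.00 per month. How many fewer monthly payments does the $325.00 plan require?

Monthly rate r = 26.4%/12 = 2.2% = 0.022.
At $250.00/mo: n = ⌈−ln(1 − rB₀/P)/ln(1+r)⌉ = 42 payments (last $31.31); total interest = total paid − $6,720.00 = $3,561.31.
At $325.00/mo: 28 payments (last $287.28); total interest $2,342.28.
Payments saved = 42 − 28 = 14.

14 fewer payments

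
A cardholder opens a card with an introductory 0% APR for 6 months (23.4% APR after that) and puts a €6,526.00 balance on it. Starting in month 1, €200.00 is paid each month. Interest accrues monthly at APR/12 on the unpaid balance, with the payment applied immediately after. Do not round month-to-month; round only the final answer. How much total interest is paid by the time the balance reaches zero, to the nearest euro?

Promo months 1–6 at r₀ = 0%/12 = 0; months 7+ at r₁ = 23.4%/12 = 0.0195.
After month 6 (no interest yet): B = €6,526.00 − 6·€200.00 = €5,326.00.
Then at r₁ with €200.00/mo: n₂ = −ln(1 − r₁·B/P)/ln(1+r₁) ≈ 37.93 → 38 more payments.
Total paid = 43·€200.00 + €185.76 = €8,785.76; interest = €8,785.76 − €6,526.00 = €2,259.76.

€2,260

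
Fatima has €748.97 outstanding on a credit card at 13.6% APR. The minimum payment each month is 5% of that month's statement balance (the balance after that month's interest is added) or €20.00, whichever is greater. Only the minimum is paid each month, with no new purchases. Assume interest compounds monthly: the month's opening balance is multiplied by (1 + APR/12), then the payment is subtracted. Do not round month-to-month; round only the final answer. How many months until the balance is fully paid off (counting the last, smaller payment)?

39 months

Monthly rate r = 13.6%/12 = 1.13333% = 0.0113333.
While 5% of the post-interest balance exceeds €20.00, each month B ← (B·(1+r))·(1 − 0.05), i.e. B shrinks by the factor (1+r)·0.95 = 0.96077.
This holds for months 1–16. Entering month 17 the balance is €394.78; 5% of the post-interest balance is now below €20.00, so the flat €20.00 minimum applies from here.
From month 17 a fixed €20.00 at rate r clears €394.78 in 23 more payments. Total: 16 + 23 = 39 months.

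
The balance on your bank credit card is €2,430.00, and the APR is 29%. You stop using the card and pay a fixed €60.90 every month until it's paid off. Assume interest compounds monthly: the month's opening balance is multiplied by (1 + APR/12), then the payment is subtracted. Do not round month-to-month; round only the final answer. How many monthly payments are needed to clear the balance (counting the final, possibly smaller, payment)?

Monthly rate r = 29%/12 = 2.41667% = 0.0241667.
Recurrence: B ← B·(1+r) − €60.90.
Month 1: interest €58.73; balance after payment €2,427.82.
Month 2: interest €58.67; balance after payment €2,425.60.
Closed form: n = −ln(1 − rB₀/P)/ln(1+r) = −ln(0.035714)/ln(1.02417) ≈ 139.544, so the balance reaches zero during payment 140.

140 months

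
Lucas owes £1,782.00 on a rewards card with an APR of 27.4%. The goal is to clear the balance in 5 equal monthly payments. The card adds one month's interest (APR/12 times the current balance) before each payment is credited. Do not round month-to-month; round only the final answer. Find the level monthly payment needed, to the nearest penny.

£381.18

Monthly rate r = 27.4%/12 = 2.28333% = 0.0228333.
Level-payment amortization: P = B₀·r / (1 − (1+r)^(−n)) = 1782.00·0.0228333 / (1 − 1.02283^(−5)).
Denominator 1 − (1+r)^(−5) = 0.10674463.
P = 40.689 / 0.10674463 ≈ 381.18.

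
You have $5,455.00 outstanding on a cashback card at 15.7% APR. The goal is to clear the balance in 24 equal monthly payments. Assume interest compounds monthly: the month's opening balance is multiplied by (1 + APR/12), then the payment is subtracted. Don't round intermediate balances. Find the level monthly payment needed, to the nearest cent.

Monthly rate r = 15.7%/12 = 1.30833% = 0.0130833.
Level-payment amortization: P = B₀·r / (1 − (1+r)^(−n)) = 5455.00·0.0130833 / (1 − 1.01308^(−24)).
Denominator 1 − (1+r)^(−24) = 0.26799187.
P = 71.3696 / 0.26799187 ≈ 266.31.

$266.31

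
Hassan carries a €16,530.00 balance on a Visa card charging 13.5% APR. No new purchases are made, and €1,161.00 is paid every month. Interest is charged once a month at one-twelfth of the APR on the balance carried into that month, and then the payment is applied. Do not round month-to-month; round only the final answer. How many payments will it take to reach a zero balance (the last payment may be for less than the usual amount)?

16 payments

Monthly rate r = 13.5%/12 = 1.125% = 0.01125.
Recurrence: B ← B·(1+r) − €1,161.00.
Month 1: interest €185.96; balance after payment €15,554.96.
Month 2: interest €174.99; balance after payment €14,568.96.
Closed form: n = −ln(1 − rB₀/P)/ln(1+r) = −ln(0.83983)/ln(1.01125) ≈ 15.604, so the balance reaches zero during payment 16.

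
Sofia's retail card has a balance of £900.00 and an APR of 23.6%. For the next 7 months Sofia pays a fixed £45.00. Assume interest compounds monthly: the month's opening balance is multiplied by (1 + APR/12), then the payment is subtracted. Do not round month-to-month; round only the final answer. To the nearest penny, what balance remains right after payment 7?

Monthly rate r = 23.6%/12 = 1.96667% = 0.0196667.
Each month: B ← B·(1+r) − £45.00.
Month 1: interest £17.70; balance after payment £872.70.
Month 2: interest £17.16; balance after payment £844.86.
Month 3: interest £16.62; balance after payment £816.48.
Month 4: interest £16.06; balance after payment £787.54.
Month 5: interest £15.49; balance after payment £758.02.
Month 6: interest £14.91; balance after payment £727.93.
Month 7: interest £14.32; balance after payment £697.25.

£697.25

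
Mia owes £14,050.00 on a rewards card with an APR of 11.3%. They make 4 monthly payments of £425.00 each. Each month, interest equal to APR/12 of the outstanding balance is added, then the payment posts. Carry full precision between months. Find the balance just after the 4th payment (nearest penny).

£12,862.58

Monthly rate r = 11.3%/12 = 0.941667% = 0.00941667.
Each month: B ← B·(1+r) − £425.00.
Month 1: interest £132.30; balance after payment £13,757.30.
Month 2: interest £129.55; balance after payment £13,461.85.
Month 3: interest £126.77; balance after payment £13,163.62.
Month 4: interest £123.96; balance after payment £12,862.58.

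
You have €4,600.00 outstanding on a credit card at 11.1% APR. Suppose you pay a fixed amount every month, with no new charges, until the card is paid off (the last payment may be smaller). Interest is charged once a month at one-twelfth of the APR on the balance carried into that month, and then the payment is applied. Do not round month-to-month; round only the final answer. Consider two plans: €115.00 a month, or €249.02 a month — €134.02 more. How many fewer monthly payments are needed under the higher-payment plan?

30 fewer payments

Monthly rate r = 11.1%/12 = 0.925% = 0.00925.
At €115.00/mo: n = ⌈−ln(1 − rB₀/P)/ln(1+r)⌉ = 51 payments (last €20.83); total interest = total paid − €4,600.00 = €1,170.83.
At €249.02/mo: 21 payments (last €87.58); total interest €467.98.
Payments saved = 51 − 21 = 30.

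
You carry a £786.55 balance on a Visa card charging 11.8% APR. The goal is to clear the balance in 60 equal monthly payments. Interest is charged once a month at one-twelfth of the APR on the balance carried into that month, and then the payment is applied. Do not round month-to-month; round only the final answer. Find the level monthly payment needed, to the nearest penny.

Monthly rate r = 11.8%/12 = 0.983333% = 0.00983333.
Level-payment amortization: P = B₀·r / (1 − (1+r)^(−n)) = 786.55·0.00983333 / (1 − 1.00983^(−60)).
Denominator 1 − (1+r)^(−60) = 0.444072864.
P = 7.73441 / 0.444072864 ≈ 17.42.

£17.42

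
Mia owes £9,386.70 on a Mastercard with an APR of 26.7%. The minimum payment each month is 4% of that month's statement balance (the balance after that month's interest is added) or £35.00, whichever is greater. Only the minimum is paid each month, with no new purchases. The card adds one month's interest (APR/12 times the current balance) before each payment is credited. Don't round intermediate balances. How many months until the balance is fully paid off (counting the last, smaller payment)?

163 months

Monthly rate r = 26.7%/12 = 2.225% = 0.02225.
While 4% of the post-interest balance exceeds £35.00, each month B ← (B·(1+r))·(1 − 0.04), i.e. B shrinks by the factor (1+r)·0.96 = 0.98136.
This holds for months 1–128. Entering month 129 the balance is £844.39; 4% of the post-interest balance is now below £35.00, so the flat £35.00 minimum applies from here.
From month 129 a fixed £35.00 at rate r clears £844.39 in 35 more payments. Total: 128 + 35 = 163 months.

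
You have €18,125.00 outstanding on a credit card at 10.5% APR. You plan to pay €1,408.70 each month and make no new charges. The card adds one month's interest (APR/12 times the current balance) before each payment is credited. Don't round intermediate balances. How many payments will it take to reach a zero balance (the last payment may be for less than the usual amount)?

14 months

Monthly rate r = 10.5%/12 = 0.875% = 0.00875.
Recurrence: B ← B·(1+r) − €1,408.70.
Month 1: interest €158.59; balance after payment €16,874.89.
Month 2: interest €147.66; balance after payment €15,613.85.
Closed form: n = −ln(1 − rB₀/P)/ln(1+r) = −ln(0.88742)/ln(1.00875) ≈ 13.710, so the balance reaches zero during payment 14.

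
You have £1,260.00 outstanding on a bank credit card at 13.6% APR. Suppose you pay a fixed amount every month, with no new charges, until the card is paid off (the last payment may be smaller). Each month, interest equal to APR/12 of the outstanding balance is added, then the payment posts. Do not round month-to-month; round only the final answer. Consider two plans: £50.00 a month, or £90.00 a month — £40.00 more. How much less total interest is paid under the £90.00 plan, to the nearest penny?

£112.31

Monthly rate r = 13.6%/12 = 1.13333% = 0.0113333.
At £50.00/mo: n = ⌈−ln(1 − rB₀/P)/ln(1+r)⌉ = 30 payments (last £42.16); total interest = total paid − £1,260.00 = £232.16.
At £90.00/mo: 16 payments (last £29.85); total interest £119.85.
Interest saved = £232.16 − £119.85 = £112.31.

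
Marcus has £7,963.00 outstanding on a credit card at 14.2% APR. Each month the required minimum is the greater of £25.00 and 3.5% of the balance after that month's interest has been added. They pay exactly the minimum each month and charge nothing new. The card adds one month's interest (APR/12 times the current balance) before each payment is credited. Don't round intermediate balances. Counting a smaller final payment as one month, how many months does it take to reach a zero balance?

137 months

Monthly rate r = 14.2%/12 = 1.18333% = 0.0118333.
While 3.5% of the post-interest balance exceeds £25.00, each month B ← (B·(1+r))·(1 − 0.035), i.e. B shrinks by the factor (1+r)·0.965 = 0.97642.
This holds for months 1–102. Entering month 103 the balance is £698.20; 3.5% of the post-interest balance is now below £25.00, so the flat £25.00 minimum applies from here.
From month 103 a fixed £25.00 at rate r clears £698.20 in 35 more payments. Total: 102 + 35 = 137 months.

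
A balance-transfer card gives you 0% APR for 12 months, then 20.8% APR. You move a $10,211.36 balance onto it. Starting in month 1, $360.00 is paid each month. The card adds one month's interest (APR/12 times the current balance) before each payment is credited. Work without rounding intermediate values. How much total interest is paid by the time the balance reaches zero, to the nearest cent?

Promo months 1–12 at r₀ = 0%/12 = 0; months 13+ at r₁ = 20.8%/12 = 0.0173333.
After month 12 (no interest yet): B = $10,211.36 − 12·$360.00 = $5,891.36.
Then at r₁ with $360.00/mo: n₂ = −ln(1 − r₁·B/P)/ln(1+r₁) ≈ 19.41 → 20 more payments.
Total paid = 31·$360.00 + $149.19 = $11,309.19; interest = $11,309.19 − $10,211.36 = $1,097.83.

$1,097.83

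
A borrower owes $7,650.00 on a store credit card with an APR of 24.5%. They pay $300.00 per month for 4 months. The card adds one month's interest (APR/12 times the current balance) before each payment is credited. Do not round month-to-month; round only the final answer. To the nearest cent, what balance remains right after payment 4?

Monthly rate r = 24.5%/12 = 2.04167% = 0.0204167.
Each month: B ← B·(1+r) − $300.00.
Month 1: interest $156.19; balance after payment $7,506.19.
Month 2: interest $153.25; balance after payment $7,359.44.
Month 3: interest $150.26; balance after payment $7,209.69.
Month 4: interest $147.20; balance after payment $7,056.89.

$7,056.89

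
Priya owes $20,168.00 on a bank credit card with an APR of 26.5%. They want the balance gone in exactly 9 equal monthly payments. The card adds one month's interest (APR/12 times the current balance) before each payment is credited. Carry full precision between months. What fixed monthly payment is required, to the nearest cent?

$2,495.52

Monthly rate r = 26.5%/12 = 2.20833% = 0.0220833.
Level-payment amortization: P = B₀·r / (1 − (1+r)^(−n)) = 20168.00·0.0220833 / (1 − 1.02208^(−9)).
Denominator 1 − (1+r)^(−9) = 0.178470351.
P = 445.377 / 0.178470351 ≈ 2495.52.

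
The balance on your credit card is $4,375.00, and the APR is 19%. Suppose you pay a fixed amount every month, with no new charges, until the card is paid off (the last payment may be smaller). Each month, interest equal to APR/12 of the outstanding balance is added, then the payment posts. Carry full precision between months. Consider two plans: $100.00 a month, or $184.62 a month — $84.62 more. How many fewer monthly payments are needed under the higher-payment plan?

46 fewer payments

Monthly rate r = 19%/12 = 1.58333% = 0.0158333.
At $100.00/mo: n = ⌈−ln(1 − rB₀/P)/ln(1+r)⌉ = 76 payments (last $11.29); total interest = total paid − $4,375.00 = $3,136.29.
At $184.62/mo: 30 payments (last $173.62); total interest $1,152.60.
Payments saved = 76 − 30 = 46.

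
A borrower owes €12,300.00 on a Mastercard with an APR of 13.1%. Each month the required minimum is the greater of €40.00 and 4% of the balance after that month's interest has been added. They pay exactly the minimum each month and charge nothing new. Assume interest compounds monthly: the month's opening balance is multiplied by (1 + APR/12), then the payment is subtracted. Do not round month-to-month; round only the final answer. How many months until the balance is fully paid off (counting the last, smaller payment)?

Monthly rate r = 13.1%/12 = 1.09167% = 0.0109167.
While 4% of the post-interest balance exceeds €40.00, each month B ← (B·(1+r))·(1 − 0.04), i.e. B shrinks by the factor (1+r)·0.96 = 0.97048.
This holds for months 1–85. Entering month 86 the balance is €963.31; 4% of the post-interest balance is now below €40.00, so the flat €40.00 minimum applies from here.
From month 86 a fixed €40.00 at rate r clears €963.31 in 29 more payments. Total: 85 + 29 = 114 months.

114 months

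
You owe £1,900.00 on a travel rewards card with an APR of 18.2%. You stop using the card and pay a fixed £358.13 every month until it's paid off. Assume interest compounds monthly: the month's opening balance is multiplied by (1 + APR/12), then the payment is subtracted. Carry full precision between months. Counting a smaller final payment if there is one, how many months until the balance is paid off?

6 payments

Monthly rate r = 18.2%/12 = 1.51667% = 0.0151667.
Recurrence: B ← B·(1+r) − £358.13.
Month 1: interest £28.82; balance after payment £1,570.69.
Month 2: interest £23.82; balance after payment £1,236.38.
Month 3: interest £18.75; balance after payment £897.00.
Month 4: interest £13.60; balance after payment £552.47.
Month 5: interest £8.38; balance after payment £202.72.
Month 6: interest £3.07; balance after payment £0.00.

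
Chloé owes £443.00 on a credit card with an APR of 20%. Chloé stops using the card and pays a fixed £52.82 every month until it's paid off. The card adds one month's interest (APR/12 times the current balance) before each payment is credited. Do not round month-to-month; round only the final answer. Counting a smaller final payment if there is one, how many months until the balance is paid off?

10 months

Monthly rate r = 20%/12 = 1.66667% = 0.0166667.
Recurrence: B ← B·(1+r) − £52.82.
Month 1: interest £7.38; balance after payment £397.56.
Month 2: interest £6.63; balance after payment £351.37.
Closed form: n = −ln(1 − rB₀/P)/ln(1+r) = −ln(0.86022)/ln(1.01667) ≈ 9.109, so the balance reaches zero during payment 10.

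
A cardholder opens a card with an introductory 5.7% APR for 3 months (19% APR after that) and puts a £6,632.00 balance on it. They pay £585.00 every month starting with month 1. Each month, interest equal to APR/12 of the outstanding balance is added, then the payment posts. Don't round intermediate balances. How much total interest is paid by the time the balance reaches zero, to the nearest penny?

Promo months 1–3 at r₀ = 5.7%/12 = 0.00475; months 4+ at r₁ = 19%/12 = 0.0158333.
After month 3: iterate B ← B·(1+r₀) − £585.00 for 3 months → £4,963.61.
Then at r₁ with £585.00/mo: n₂ = −ln(1 − r₁·B/P)/ln(1+r₁) ≈ 9.18 → 10 more payments.
Total paid = 12·£585.00 + £108.03 = £7,128.03; interest = £7,128.03 − £6,632.00 = £496.03.

£496.03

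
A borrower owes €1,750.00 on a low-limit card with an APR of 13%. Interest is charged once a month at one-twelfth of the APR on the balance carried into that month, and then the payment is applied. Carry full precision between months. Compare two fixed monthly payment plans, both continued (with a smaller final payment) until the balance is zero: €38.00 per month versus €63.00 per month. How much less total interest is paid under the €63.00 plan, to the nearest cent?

Monthly rate r = 13%/12 = 1.08333% = 0.0108333.
At €38.00/mo: n = ⌈−ln(1 − rB₀/P)/ln(1+r)⌉ = 65 payments (last €4.79); total interest = total paid − €1,750.00 = €686.79.
At €63.00/mo: 34 payments (last €14.22); total interest €343.22.
Interest saved = €686.79 − €343.22 = €343.57.

€343.57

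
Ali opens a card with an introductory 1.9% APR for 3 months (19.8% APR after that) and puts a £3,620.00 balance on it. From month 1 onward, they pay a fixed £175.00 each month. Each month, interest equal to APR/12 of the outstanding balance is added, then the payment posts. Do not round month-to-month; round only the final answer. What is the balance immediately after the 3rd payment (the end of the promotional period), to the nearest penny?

Promo months 1–3 at r₀ = 1.9%/12 = 0.00158333; months 4+ at r₁ = 19.8%/12 = 0.0165.
After month 3: iterate B ← B·(1+r₀) − £175.00 for 3 months → £3,111.39.

£3,111.39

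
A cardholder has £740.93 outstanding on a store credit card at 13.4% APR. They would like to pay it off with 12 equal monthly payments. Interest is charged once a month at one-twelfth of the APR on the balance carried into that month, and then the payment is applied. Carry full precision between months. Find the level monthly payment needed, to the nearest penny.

Monthly rate r = 13.4%/12 = 1.11667% = 0.0111667.
Level-payment amortization: P = B₀·r / (1 − (1+r)^(−n)) = 740.93·0.0111667 / (1 − 1.01117^(−12)).
Denominator 1 − (1+r)^(−12) = 0.124760186.
P = 8.27372 / 0.124760186 ≈ 66.32.

£66.32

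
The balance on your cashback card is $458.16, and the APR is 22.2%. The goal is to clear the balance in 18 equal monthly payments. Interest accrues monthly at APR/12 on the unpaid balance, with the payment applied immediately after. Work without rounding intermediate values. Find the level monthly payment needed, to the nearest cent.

$30.16

Monthly rate r = 22.2%/12 = 1.85% = 0.0185.
Level-payment amortization: P = B₀·r / (1 − (1+r)^(−n)) = 458.16·0.0185 / (1 − 1.0185^(−18)).
Denominator 1 − (1+r)^(−18) = 0.281045511.
P = 8.47596 / 0.281045511 ≈ 30.16.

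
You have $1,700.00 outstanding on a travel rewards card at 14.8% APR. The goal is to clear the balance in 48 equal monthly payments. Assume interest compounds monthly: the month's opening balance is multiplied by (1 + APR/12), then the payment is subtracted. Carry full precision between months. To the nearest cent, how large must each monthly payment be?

Monthly rate r = 14.8%/12 = 1.23333% = 0.0123333.
Level-payment amortization: P = B₀·r / (1 − (1+r)^(−n)) = 1700.00·0.0123333 / (1 − 1.01233^(−48)).
Denominator 1 − (1+r)^(−48) = 0.444773464.
P = 20.9667 / 0.444773464 ≈ 47.14.

$47.14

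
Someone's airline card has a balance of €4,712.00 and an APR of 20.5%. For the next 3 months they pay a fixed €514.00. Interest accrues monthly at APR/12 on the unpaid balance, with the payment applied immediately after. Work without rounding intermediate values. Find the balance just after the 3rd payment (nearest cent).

Monthly rate r = 20.5%/12 = 1.70833% = 0.0170833.
Each month: B ← B·(1+r) − €514.00.
Month 1: interest €80.50; balance after payment €4,278.50.
Month 2: interest €73.09; balance after payment €3,837.59.
Month 3: interest €65.56; balance after payment €3,389.15.

€3,389.15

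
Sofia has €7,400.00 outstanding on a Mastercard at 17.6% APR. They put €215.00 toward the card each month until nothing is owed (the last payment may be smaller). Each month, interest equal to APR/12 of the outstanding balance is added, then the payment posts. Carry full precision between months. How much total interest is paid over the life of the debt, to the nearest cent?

Monthly rate r = 17.6%/12 = 1.46667% = 0.0146667.
Payoff takes n = ⌈−ln(1 − rB₀/P)/ln(1+r)⌉ = ⌈48.269⌉ = 49 payments; the last is €58.17.
Total paid = 48·€215.00 + €58.17 = €10,378.17.
Total interest = total paid − principal = €10,378.17 − €7,400.00 = €2,978.17.

€2,978.17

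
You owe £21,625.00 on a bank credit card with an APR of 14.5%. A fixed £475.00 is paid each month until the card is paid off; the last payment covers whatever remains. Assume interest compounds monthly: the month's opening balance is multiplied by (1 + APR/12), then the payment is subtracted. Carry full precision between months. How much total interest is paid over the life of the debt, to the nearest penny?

Monthly rate r = 14.5%/12 = 1.20833% = 0.0120833.
Payoff takes n = ⌈−ln(1 − rB₀/P)/ln(1+r)⌉ = ⌈66.502⌉ = 67 payments; the last is £239.23.
Total paid = 66·£475.00 + £239.23 = £31,589.23.
Total interest = total paid − principal = £31,589.23 − £21,625.00 = £9,964.23.

£9,964.23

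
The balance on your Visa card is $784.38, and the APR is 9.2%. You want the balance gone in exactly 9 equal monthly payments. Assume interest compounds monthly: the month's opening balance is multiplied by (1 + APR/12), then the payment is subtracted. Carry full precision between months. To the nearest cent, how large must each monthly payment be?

$90.53

Monthly rate r = 9.2%/12 = 0.766667% = 0.00766667.
Level-payment amortization: P = B₀·r / (1 − (1+r)^(−n)) = 784.38·0.00766667 / (1 − 1.00767^(−9)).
Denominator 1 − (1+r)^(−9) = 0.0664276772.
P = 6.01358 / 0.0664276772 ≈ 90.53.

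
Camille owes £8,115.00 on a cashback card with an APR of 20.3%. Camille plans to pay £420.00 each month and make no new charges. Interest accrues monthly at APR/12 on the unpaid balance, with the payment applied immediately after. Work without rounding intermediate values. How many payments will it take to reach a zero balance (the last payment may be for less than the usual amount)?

24 months

Monthly rate r = 20.3%/12 = 1.69167% = 0.0169167.
Recurrence: B ← B·(1+r) − £420.00.
Month 1: interest £137.28; balance after payment £7,832.28.
Month 2: interest £132.50; balance after payment £7,544.77.
Closed form: n = −ln(1 − rB₀/P)/ln(1+r) = −ln(0.67315)/ln(1.01692) ≈ 23.594, so the balance reaches zero during payment 24.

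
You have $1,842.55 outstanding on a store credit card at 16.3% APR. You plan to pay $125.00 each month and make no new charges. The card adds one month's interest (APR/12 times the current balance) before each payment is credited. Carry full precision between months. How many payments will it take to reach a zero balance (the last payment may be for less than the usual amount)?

17 months

Monthly rate r = 16.3%/12 = 1.35833% = 0.0135833.
Recurrence: B ← B·(1+r) − $125.00.
Month 1: interest $25.03; balance after payment $1,742.58.
Month 2: interest $23.67; balance after payment $1,641.25.
Closed form: n = −ln(1 − rB₀/P)/ln(1+r) = −ln(0.79978)/ln(1.01358) ≈ 16.560, so the balance reaches zero during payment 17.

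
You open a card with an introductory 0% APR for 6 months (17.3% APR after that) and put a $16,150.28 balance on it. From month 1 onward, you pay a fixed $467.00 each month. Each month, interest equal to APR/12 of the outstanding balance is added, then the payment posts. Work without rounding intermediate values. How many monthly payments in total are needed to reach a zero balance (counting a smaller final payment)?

Promo months 1–6 at r₀ = 0%/12 = 0; months 7+ at r₁ = 17.3%/12 = 0.0144167.
After month 6 (no interest yet): B = $16,150.28 − 6·$467.00 = $13,348.28.
Then at r₁ with $467.00/mo: n₂ = −ln(1 − r₁·B/P)/ln(1+r₁) ≈ 37.11 → 38 more payments.

44 payments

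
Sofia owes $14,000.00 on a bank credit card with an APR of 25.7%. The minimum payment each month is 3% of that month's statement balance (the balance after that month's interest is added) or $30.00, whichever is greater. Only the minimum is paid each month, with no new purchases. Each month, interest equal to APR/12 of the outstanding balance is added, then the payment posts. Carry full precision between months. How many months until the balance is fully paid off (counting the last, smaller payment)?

Monthly rate r = 25.7%/12 = 2.14167% = 0.0214167.
While 3% of the post-interest balance exceeds $30.00, each month B ← (B·(1+r))·(1 − 0.03), i.e. B shrinks by the factor (1+r)·0.97 = 0.99077.
This holds for months 1–288. Entering month 289 the balance is $970.14; 3% of the post-interest balance is now below $30.00, so the flat $30.00 minimum applies from here.
From month 289 a fixed $30.00 at rate r clears $970.14 in 56 more payments. Total: 288 + 56 = 344 months.

344 months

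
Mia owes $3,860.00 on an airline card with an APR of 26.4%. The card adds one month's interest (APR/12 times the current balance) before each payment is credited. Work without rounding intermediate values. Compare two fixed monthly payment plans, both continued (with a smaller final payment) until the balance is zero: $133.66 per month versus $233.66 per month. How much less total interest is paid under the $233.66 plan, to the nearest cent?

Monthly rate r = 26.4%/12 = 2.2% = 0.022.
At $133.66/mo: n = ⌈−ln(1 − rB₀/P)/ln(1+r)⌉ = 47 payments (last $48.06); total interest = total paid − $3,860.00 = $2,336.42.
At $233.66/mo: 21 payments (last $176.96); total interest $990.16.
Interest saved = $2,336.42 − $990.16 = $1,346.26.

$1,346.26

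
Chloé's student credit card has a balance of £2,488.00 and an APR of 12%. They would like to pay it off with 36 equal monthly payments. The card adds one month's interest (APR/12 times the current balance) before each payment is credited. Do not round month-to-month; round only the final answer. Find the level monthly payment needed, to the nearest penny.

Monthly rate r = 12%/12 = 1% = 0.01.
Level-payment amortization: P = B₀·r / (1 − (1+r)^(−n)) = 2488.00·0.01 / (1 − 1.01^(−36)).
Denominator 1 − (1+r)^(−36) = 0.30107505.
P = 24.88 / 0.30107505 ≈ 82.64.

£82.64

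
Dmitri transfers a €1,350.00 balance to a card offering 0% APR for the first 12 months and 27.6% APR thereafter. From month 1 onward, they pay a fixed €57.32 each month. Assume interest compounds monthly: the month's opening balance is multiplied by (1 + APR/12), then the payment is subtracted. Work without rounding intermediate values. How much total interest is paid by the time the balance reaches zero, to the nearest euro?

€116

Promo months 1–12 at r₀ = 0%/12 = 0; months 13+ at r₁ = 27.6%/12 = 0.023.
After month 12 (no interest yet): B = €1,350.00 − 12·€57.32 = €662.16.
Then at r₁ with €57.32/mo: n₂ = −ln(1 − r₁·B/P)/ln(1+r₁) ≈ 13.58 → 14 more payments.
Total paid = 25·€57.32 + €33.48 = €1,466.48; interest = €1,466.48 − €1,350.00 = €116.48.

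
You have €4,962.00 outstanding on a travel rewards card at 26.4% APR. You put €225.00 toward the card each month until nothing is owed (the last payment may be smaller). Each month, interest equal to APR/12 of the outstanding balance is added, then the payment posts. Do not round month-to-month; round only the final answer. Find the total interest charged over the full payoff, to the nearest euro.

€1,903

Monthly rate r = 26.4%/12 = 2.2% = 0.022.
Payoff takes n = ⌈−ln(1 − rB₀/P)/ln(1+r)⌉ = ⌈30.509⌉ = 31 payments; the last is €115.17.
Total paid = 30·€225.00 + €115.17 = €6,865.17.
Total interest = total paid − principal = €6,865.17 − €4,962.00 = €1,903.17.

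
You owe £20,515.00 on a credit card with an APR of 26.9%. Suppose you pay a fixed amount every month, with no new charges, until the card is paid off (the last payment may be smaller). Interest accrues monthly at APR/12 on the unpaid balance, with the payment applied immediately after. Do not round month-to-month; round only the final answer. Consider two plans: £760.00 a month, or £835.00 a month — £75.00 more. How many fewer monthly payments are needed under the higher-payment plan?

Monthly rate r = 26.9%/12 = 2.24167% = 0.0224167.
At £760.00/mo: n = ⌈−ln(1 − rB₀/P)/ln(1+r)⌉ = 42 payments (last £693.03); total interest = total paid − £20,515.00 = £11,338.03.
At £835.00/mo: 37 payments (last £79.60); total interest £9,624.60.
Payments saved = 42 − 37 = 5.

5 fewer payments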